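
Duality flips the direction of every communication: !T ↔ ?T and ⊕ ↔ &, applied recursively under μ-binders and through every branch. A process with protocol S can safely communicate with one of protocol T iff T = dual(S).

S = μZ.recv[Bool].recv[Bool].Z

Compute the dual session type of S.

μZ.send[Bool].send[Bool].Z

μZ ↦ μZ  (binder kept)
  recv[Bool] ↦ send[Bool]
    recv[Bool] ↦ send[Bool]
      Z self-dual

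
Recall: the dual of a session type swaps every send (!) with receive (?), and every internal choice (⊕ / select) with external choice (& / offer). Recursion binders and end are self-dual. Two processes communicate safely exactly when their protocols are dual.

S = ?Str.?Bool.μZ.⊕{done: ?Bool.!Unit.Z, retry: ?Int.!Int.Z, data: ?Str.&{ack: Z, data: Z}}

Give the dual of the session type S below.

!Str.!Bool.μZ.&{done: !Bool.?Unit.Z, retry: !Int.?Int.Z, data: !Str.⊕{ack: Z, data: Z}}

?Str ↦ !Str
  ?Bool ↦ !Bool
    μZ ↦ μZ  (binder kept)
      ⊕{done,retry,data} ↦ &{done,retry,data}  (select→offer)
        • done:
          ?Bool ↦ !Bool
            !Unit ↦ ?Unit
              Z self-dual
        • retry:
          ?Int ↦ !Int
            !Int ↦ ?Int
              Z self-dual
        • data:
          ?Str ↦ !Str
            &{ack,data} ↦ ⊕{ack,data}  (&→⊕)
              • ack:
                Z self-dual
              • data:
                Z self-dual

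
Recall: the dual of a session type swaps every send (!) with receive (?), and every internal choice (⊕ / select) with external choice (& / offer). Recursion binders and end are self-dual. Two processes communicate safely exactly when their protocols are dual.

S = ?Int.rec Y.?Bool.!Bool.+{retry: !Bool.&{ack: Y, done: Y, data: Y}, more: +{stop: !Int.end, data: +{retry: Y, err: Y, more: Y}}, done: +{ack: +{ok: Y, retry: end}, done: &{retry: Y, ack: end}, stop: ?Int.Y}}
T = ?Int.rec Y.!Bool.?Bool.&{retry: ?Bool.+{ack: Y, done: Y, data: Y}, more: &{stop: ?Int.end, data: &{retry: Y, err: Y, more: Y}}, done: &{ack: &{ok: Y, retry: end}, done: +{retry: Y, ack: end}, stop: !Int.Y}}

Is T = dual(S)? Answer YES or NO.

NO

?Int ‖ ?Int  ✗ same direction on both sides — not dual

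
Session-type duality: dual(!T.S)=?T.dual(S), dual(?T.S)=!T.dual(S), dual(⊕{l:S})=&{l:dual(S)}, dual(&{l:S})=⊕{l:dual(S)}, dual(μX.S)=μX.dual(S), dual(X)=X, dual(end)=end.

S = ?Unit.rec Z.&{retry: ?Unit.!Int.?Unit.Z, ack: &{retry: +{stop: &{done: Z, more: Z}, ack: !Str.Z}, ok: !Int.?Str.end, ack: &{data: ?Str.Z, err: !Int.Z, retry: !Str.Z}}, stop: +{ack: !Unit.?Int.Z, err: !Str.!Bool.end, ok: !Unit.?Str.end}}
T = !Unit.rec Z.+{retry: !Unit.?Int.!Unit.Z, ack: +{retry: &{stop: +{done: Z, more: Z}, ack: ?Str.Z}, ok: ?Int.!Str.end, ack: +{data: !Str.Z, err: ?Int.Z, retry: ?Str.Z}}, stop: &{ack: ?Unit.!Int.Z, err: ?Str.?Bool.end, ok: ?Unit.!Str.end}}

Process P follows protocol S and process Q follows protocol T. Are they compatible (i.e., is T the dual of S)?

?Unit vs !Unit  ok
  rec Z vs rec Z  ok (μ self-dual)
    &{retry,ack,stop} vs +{retry,ack,stop}  ok label sets agree
      • retry:
        ?Unit vs !Unit  ok
          !Int vs ?Int  ok
            ?Unit vs !Unit  ok
              Z vs Z  ok
      • ack:
        &{retry,ok,ack} vs +{retry,ok,ack}  ok label sets agree
          • retry:
            +{stop,ack} vs &{stop,ack}  ok label sets agree
              • stop:
                &{done,more} vs +{done,more}  ok label sets agree
                  • done:
                    Z vs Z  ok
                  • more:
                    Z vs Z  ok
              • ack:
                !Str vs ?Str  ok
                  Z vs Z  ok
          • ok:
            !Int vs ?Int  ok
              ?Str vs !Str  ok
                end vs end  ok
          • ack:
            &{data,err,retry} vs +{data,err,retry}  ok label sets agree
              • data:
                ?Str vs !Str  ok
                  Z vs Z  ok
              • err:
                !Int vs ?Int  ok
                  Z vs Z  ok
              • retry:
                !Str vs ?Str  ok
                  Z vs Z  ok
      • stop:
        +{ack,err,ok} vs &{ack,err,ok}  ok label sets agree
          • ack:
            !Unit vs ?Unit  ok
              ?Int vs !Int  ok
                Z vs Z  ok
          • err:
            !Str vs ?Str  ok
              !Bool vs ?Bool  ok
                end vs end  ok
          • ok:
            !Unit vs ?Unit  ok
              ?Str vs !Str  ok
                end vs end  ok

YES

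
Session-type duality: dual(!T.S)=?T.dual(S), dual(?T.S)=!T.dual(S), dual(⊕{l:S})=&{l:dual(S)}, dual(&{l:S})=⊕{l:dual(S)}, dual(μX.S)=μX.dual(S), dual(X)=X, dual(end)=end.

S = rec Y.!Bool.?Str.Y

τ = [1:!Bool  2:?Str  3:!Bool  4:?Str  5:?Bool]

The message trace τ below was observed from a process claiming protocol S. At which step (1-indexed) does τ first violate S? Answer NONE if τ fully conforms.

5

[1] !Bool  ok  now at ?Str.rec Y.…
[2] ?Str  ok  now at rec Y.…
[3] !Bool  ok  now at ?Str.rec Y.…
[4] ?Str  ok  now at rec Y.…
[5] got ?Bool, protocol expects !Bool  ✗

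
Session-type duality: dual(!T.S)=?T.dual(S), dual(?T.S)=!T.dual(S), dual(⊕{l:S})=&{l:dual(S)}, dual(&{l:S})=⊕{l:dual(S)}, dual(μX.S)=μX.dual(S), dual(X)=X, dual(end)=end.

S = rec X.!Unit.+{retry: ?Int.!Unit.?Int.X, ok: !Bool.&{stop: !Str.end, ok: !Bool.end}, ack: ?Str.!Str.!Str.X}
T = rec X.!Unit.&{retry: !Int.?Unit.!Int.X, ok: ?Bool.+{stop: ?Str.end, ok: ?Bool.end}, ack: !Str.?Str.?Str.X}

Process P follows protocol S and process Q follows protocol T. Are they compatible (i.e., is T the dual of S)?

rec X ‖ rec X  ok (μ self-dual)
  !Unit ‖ !Unit  ✗ same direction on both sides — not dual

NO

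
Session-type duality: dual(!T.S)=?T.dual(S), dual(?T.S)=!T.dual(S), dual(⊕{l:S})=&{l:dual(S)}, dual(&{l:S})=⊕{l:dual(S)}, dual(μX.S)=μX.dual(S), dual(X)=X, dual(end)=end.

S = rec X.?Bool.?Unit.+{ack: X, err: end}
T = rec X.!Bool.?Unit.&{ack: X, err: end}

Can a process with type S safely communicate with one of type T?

NO

rec X | rec X  ✓ (μ self-dual)
  ?Bool | !Bool  ✓
    ?Unit | ?Unit  ✗ same direction on both sides — not dual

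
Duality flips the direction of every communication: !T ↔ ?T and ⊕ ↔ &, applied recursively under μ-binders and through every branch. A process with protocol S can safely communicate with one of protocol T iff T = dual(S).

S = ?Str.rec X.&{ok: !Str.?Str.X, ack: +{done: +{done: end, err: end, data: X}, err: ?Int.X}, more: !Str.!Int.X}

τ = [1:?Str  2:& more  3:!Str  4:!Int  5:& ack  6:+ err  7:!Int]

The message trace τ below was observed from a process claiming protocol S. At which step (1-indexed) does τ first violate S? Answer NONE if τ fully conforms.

@1 ?Str  ✓  residual = rec X.…
@2 & more  ✓  residual = !Str.!Int.rec X.…
@3 !Str  ✓  residual = !Int.rec X.…
@4 !Int  ✓  residual = rec X.…
@5 & ack  ✓  residual = +{done: +{done: end, err: end, data: rec X.…}, err: ?Int.rec X.…}
@6 + err  ✓  residual = ?Int.rec X.…
@7 got !Int, protocol expects ?Int  ✗

7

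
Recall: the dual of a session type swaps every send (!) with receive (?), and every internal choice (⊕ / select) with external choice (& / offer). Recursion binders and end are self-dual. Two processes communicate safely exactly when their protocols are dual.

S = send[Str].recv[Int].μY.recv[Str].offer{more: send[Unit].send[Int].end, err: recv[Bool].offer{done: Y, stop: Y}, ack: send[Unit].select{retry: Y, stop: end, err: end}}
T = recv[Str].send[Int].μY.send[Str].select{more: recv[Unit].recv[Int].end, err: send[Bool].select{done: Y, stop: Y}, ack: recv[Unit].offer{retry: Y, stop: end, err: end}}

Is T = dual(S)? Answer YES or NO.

YES

send[Str] ‖ recv[Str]  ok
  recv[Int] ‖ send[Int]  ok
    μY ‖ μY  ok (binder kept)
      recv[Str] ‖ send[Str]  ok
        offer{more,err,ack} ‖ select{more,err,ack}  ok labels match
          case more:
            send[Unit] ‖ recv[Unit]  ok
              send[Int] ‖ recv[Int]  ok
                end ‖ end  ok
          case err:
            recv[Bool] ‖ send[Bool]  ok
              offer{done,stop} ‖ select{done,stop}  ok labels match
                case done:
                  Y ‖ Y  ok
                case stop:
                  Y ‖ Y  ok
          case ack:
            send[Unit] ‖ recv[Unit]  ok
              select{retry,stop,err} ‖ offer{retry,stop,err}  ok labels match
                case retry:
                  Y ‖ Y  ok
                case stop:
                  end ‖ end  ok
                case err:
                  end ‖ end  ok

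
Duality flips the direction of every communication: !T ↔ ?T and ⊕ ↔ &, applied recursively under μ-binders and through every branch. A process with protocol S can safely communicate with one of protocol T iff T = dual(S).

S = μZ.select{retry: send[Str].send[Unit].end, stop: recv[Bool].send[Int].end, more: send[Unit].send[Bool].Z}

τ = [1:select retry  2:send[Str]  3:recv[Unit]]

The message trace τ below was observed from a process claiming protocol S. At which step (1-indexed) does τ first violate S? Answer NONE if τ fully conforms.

step 1: select retry  ✓  cont: send[Str].send[Unit].end
step 2: send[Str]  ✓  cont: send[Unit].end
step 3: got recv[Unit], protocol expects send[Unit]  ✗

3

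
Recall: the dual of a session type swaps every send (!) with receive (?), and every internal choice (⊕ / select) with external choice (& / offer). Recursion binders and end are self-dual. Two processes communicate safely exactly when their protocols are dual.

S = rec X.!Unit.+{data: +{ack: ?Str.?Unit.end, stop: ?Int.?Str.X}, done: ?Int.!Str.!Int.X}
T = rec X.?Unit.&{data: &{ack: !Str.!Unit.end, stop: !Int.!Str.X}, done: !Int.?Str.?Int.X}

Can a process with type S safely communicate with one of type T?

YES

rec X | rec X  ✓ (μ self-dual)
  !Unit | ?Unit  ✓
    +{data,done} | &{data,done}  ✓ labels match
      [data]
        +{ack,stop} | &{ack,stop}  ✓ labels match
          [ack]
            ?Str | !Str  ✓
              ?Unit | !Unit  ✓
                end | end  ✓
          [stop]
            ?Int | !Int  ✓
              ?Str | !Str  ✓
                X | X  ✓
      [done]
        ?Int | !Int  ✓
          !Str | ?Str  ✓
            !Int | ?Int  ✓
              X | X  ✓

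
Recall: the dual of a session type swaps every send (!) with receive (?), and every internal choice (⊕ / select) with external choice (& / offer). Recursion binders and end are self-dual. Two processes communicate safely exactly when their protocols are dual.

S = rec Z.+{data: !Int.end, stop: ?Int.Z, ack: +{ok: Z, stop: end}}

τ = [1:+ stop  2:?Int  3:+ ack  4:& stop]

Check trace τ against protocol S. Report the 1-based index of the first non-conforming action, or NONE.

4

step 1: + stop  ✓  now at ?Int.rec Z.…
step 2: ?Int  ✓  now at rec Z.…
step 3: + ack  ✓  now at +{ok: rec Z.…, stop: end}
step 4: got & stop, protocol expects + ok or + stop  ✗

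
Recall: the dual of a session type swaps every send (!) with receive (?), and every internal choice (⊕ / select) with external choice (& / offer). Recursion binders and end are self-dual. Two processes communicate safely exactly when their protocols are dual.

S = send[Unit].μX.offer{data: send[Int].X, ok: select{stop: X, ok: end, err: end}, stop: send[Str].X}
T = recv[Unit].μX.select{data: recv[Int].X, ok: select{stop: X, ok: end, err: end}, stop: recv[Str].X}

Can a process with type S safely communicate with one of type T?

NO

send[Unit] ‖ recv[Unit]  ok
  μX ‖ μX  ok (μ self-dual)
    offer{data,ok,stop} ‖ select{data,ok,stop}  ok label sets agree
      [data]
        send[Int] ‖ recv[Int]  ok
          X ‖ X  ok
      [ok]
        select{stop,ok,err} ‖ select{stop,ok,err}  ✗ choice polarity not flipped — not dual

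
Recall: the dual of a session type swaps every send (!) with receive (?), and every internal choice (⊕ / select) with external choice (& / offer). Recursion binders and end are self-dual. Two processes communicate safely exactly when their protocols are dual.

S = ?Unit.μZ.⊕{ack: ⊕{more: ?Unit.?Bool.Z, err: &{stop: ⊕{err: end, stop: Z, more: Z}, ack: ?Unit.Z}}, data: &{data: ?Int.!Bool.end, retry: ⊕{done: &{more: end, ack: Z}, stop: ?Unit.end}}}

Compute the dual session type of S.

?Unit ↦ !Unit
  μZ ↦ μZ  (rec unchanged)
    ⊕{ack,data} ↦ &{ack,data}  (⊕→&)
      • ack:
        ⊕{more,err} ↦ &{more,err}  (⊕→&)
          • more:
            ?Unit ↦ !Unit
              ?Bool ↦ !Bool
                Z ↦ Z
          • err:
            &{stop,ack} ↦ ⊕{stop,ack}  (&→⊕)
              • stop:
                ⊕{err,stop,more} ↦ &{err,stop,more}  (⊕→&)
                  • err:
                    end ↦ end
                  • stop:
                    Z ↦ Z
                  • more:
                    Z ↦ Z
              • ack:
                ?Unit ↦ !Unit
                  Z ↦ Z
      • data:
        &{data,retry} ↦ ⊕{data,retry}  (&→⊕)
          • data:
            ?Int ↦ !Int
              !Bool ↦ ?Bool
                end ↦ end
          • retry:
            ⊕{done,stop} ↦ &{done,stop}  (⊕→&)
              • done:
                &{more,ack} ↦ ⊕{more,ack}  (&→⊕)
                  • more:
                    end ↦ end
                  • ack:
                    Z ↦ Z
              • stop:
                ?Unit ↦ !Unit
                  end ↦ end

!Unit.μZ.&{ack: &{more: !Unit.!Bool.Z, err: ⊕{stop: &{err: end, stop: Z, more: Z}, ack: !Unit.Z}}, data: ⊕{data: !Int.?Bool.end, retry: &{done: ⊕{more: end, ack: Z}, stop: !Unit.end}}}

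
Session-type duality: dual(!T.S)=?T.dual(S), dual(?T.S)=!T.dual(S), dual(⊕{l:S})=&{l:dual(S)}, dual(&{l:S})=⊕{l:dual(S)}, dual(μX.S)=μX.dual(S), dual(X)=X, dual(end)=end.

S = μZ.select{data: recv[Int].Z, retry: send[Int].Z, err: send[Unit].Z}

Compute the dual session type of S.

μZ → μZ  (μ self-dual)
  select{data,retry,err} → offer{data,retry,err}  (internal→external)
    case data:
      recv[Int] → send[Int]
        Z ↦ Z
    case retry:
      send[Int] → recv[Int]
        Z ↦ Z
    case err:
      send[Unit] → recv[Unit]
        Z ↦ Z

μZ.offer{data: send[Int].Z, retry: recv[Int].Z, err: recv[Unit].Z}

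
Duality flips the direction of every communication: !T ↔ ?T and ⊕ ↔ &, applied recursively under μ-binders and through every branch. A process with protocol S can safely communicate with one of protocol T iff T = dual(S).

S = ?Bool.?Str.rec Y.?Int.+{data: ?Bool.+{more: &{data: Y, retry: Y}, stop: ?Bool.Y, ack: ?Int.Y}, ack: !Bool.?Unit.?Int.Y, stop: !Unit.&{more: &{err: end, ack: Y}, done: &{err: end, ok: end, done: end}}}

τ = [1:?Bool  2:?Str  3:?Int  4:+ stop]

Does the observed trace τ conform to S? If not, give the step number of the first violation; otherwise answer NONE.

step 1: ?Bool  ok  residual = ?Str.rec Y.…
step 2: ?Str  ok  residual = rec Y.…
step 3: ?Int  ok  residual = +{data: ?Bool.+{more: &{data: rec Y.…, retry: rec Y.…}, stop: ?Bool.rec Y.…, ack: ?Int.rec Y.…}, ack: !Bool.?Unit.?Int.rec Y.…, stop: !Unit.&{more: &{err: end, ack: rec Y.…}, done: &{err: end, ok: end, done: end}}}
step 4: + stop  ok  residual = !Unit.&{more: &{err: end, ack: rec Y.…}, done: &{err: end, ok: end, done: end}}
all 4 steps conform

NONE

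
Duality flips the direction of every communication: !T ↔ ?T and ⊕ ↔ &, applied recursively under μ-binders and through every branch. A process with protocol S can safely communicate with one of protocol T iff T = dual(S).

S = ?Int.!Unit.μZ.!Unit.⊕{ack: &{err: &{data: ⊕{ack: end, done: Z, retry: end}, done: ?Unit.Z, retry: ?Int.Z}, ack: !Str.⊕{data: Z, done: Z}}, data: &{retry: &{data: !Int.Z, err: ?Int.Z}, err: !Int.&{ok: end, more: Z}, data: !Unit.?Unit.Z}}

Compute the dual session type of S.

?Int = !Int
  !Unit = ?Unit
    μZ = μZ  (rec unchanged)
      !Unit = ?Unit
        ⊕{ack,data} = &{ack,data}  (select→offer)
          [ack]
            &{err,ack} = ⊕{err,ack}  (&→⊕)
              [err]
                &{data,done,retry} = ⊕{data,done,retry}  (&→⊕)
                  [data]
                    ⊕{ack,done,retry} = &{ack,done,retry}  (select→offer)
                      [ack]
                        end ↦ end
                      [done]
                        Z ↦ Z
                      [retry]
                        end ↦ end
                  [done]
                    ?Unit = !Unit
                      Z ↦ Z
                  [retry]
                    ?Int = !Int
                      Z ↦ Z
              [ack]
                !Str = ?Str
                  ⊕{data,done} = &{data,done}  (select→offer)
                    [data]
                      Z ↦ Z
                    [done]
                      Z ↦ Z
          [data]
            &{retry,err,data} = ⊕{retry,err,data}  (&→⊕)
              [retry]
                &{data,err} = ⊕{data,err}  (&→⊕)
                  [data]
                    !Int = ?Int
                      Z ↦ Z
                  [err]
                    ?Int = !Int
                      Z ↦ Z
              [err]
                !Int = ?Int
                  &{ok,more} = ⊕{ok,more}  (&→⊕)
                    [ok]
                      end ↦ end
                    [more]
                      Z ↦ Z
              [data]
                !Unit = ?Unit
                  ?Unit = !Unit
                    Z ↦ Z

!Int.?Unit.μZ.?Unit.&{ack: ⊕{err: ⊕{data: &{ack: end, done: Z, retry: end}, done: !Unit.Z, retry: !Int.Z}, ack: ?Str.&{data: Z, done: Z}}, data: ⊕{retry: ⊕{data: ?Int.Z, err: !Int.Z}, err: ?Int.⊕{ok: end, more: Z}, data: ?Unit.!Unit.Z}}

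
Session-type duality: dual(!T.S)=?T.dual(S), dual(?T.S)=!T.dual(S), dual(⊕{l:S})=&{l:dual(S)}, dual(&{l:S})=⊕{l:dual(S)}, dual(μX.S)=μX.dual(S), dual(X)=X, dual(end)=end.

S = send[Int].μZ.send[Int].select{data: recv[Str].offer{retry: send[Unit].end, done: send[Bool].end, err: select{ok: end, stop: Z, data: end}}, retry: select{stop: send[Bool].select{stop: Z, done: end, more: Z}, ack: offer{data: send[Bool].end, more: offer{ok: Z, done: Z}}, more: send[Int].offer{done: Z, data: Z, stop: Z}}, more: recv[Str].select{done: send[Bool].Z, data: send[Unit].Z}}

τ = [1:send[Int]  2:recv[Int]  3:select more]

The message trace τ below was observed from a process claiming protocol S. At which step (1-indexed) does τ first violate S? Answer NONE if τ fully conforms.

2

@1 send[Int]  match  state: μZ.…
@2 got recv[Int], protocol expects send[Int]  ✗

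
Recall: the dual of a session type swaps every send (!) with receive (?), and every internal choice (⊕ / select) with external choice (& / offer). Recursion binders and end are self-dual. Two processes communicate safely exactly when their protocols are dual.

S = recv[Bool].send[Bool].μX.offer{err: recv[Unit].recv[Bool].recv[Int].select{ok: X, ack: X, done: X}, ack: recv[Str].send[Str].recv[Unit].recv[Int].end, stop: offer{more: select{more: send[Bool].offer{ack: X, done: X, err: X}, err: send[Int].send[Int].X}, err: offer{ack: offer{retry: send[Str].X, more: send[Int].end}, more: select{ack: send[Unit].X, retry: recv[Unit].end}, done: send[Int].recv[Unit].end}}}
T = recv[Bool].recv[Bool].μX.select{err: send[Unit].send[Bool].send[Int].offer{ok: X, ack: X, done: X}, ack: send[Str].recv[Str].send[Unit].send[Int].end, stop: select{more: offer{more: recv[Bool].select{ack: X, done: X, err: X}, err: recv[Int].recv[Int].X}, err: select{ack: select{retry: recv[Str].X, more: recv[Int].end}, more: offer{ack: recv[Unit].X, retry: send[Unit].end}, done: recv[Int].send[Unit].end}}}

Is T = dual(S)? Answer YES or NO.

NO

recv[Bool] ‖ recv[Bool]  ✗ same direction on both sides — not dual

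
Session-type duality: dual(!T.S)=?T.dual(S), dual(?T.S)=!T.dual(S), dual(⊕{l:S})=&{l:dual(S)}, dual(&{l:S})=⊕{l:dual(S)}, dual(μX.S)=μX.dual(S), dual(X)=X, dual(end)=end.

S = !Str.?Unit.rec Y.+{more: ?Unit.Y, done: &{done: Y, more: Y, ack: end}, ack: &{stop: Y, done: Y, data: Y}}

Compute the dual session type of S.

!Str → ?Str
  ?Unit → !Unit
    rec Y → rec Y  (binder kept)
      +{more,done,ack} → &{more,done,ack}  (⊕→&)
        • more:
          ?Unit → !Unit
            dual(Y) = Y
        • done:
          &{done,more,ack} → +{done,more,ack}  (offer→select)
            • done:
              dual(Y) = Y
            • more:
              dual(Y) = Y
            • ack:
              dual(end) = end
        • ack:
          &{stop,done,data} → +{stop,done,data}  (offer→select)
            • stop:
              dual(Y) = Y
            • done:
              dual(Y) = Y
            • data:
              dual(Y) = Y

?Str.!Unit.rec Y.&{more: !Unit.Y, done: +{done: Y, more: Y, ack: end}, ack: +{stop: Y, done: Y, data: Y}}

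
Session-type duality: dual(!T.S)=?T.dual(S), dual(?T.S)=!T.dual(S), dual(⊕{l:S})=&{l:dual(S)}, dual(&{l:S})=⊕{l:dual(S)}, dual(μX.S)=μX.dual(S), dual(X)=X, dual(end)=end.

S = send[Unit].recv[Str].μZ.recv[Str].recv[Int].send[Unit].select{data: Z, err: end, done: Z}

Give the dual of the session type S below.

send[Unit] → recv[Unit]
  recv[Str] → send[Str]
    μZ → μZ  (μ self-dual)
      recv[Str] → send[Str]
        recv[Int] → send[Int]
          send[Unit] → recv[Unit]
            select{data,err,done} → offer{data,err,done}  (⊕→&)
              case data:
                Z self-dual
              case err:
                end self-dual
              case done:
                Z self-dual

recv[Unit].send[Str].μZ.send[Str].send[Int].recv[Unit].offer{data: Z, err: end, done: Z}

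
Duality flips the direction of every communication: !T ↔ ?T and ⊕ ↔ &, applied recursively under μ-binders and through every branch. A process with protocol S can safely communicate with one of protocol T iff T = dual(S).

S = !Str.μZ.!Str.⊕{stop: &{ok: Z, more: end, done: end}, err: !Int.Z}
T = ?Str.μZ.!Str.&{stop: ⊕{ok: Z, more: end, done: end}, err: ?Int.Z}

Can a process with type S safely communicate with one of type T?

!Str vs ?Str  match
  μZ vs μZ  match (binder kept)
    !Str vs !Str  ✗ same direction on both sides — not dual

NO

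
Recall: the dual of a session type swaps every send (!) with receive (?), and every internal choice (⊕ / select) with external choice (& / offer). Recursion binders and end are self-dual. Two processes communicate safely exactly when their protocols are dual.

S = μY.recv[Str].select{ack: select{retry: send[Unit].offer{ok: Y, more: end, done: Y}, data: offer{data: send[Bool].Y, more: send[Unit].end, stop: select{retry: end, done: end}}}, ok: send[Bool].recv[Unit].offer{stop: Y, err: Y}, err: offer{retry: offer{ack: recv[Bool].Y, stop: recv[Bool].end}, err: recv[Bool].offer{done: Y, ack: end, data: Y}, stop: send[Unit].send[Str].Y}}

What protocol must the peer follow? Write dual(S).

μY.send[Str].offer{ack: offer{retry: recv[Unit].select{ok: Y, more: end, done: Y}, data: select{data: recv[Bool].Y, more: recv[Unit].end, stop: offer{retry: end, done: end}}}, ok: recv[Bool].send[Unit].select{stop: Y, err: Y}, err: select{retry: select{ack: send[Bool].Y, stop: send[Bool].end}, err: send[Bool].select{done: Y, ack: end, data: Y}, stop: recv[Unit].recv[Str].Y}}

μY ↦ μY  (μ self-dual)
  recv[Str] ↦ send[Str]
    select{ack,ok,err} ↦ offer{ack,ok,err}  (⊕→&)
      • ack:
        select{retry,data} ↦ offer{retry,data}  (⊕→&)
          • retry:
            send[Unit] ↦ recv[Unit]
              offer{ok,more,done} ↦ select{ok,more,done}  (external→internal)
                • ok:
                  Y self-dual
                • more:
                  end self-dual
                • done:
                  Y self-dual
          • data:
            offer{data,more,stop} ↦ select{data,more,stop}  (external→internal)
              • data:
                send[Bool] ↦ recv[Bool]
                  Y self-dual
              • more:
                send[Unit] ↦ recv[Unit]
                  end self-dual
              • stop:
                select{retry,done} ↦ offer{retry,done}  (⊕→&)
                  • retry:
                    end self-dual
                  • done:
                    end self-dual
      • ok:
        send[Bool] ↦ recv[Bool]
          recv[Unit] ↦ send[Unit]
            offer{stop,err} ↦ select{stop,err}  (external→internal)
              • stop:
                Y self-dual
              • err:
                Y self-dual
      • err:
        offer{retry,err,stop} ↦ select{retry,err,stop}  (external→internal)
          • retry:
            offer{ack,stop} ↦ select{ack,stop}  (external→internal)
              • ack:
                recv[Bool] ↦ send[Bool]
                  Y self-dual
              • stop:
                recv[Bool] ↦ send[Bool]
                  end self-dual
          • err:
            recv[Bool] ↦ send[Bool]
              offer{done,ack,data} ↦ select{done,ack,data}  (external→internal)
                • done:
                  Y self-dual
                • ack:
                  end self-dual
                • data:
                  Y self-dual
          • stop:
            send[Unit] ↦ recv[Unit]
              send[Str] ↦ recv[Str]
                Y self-dual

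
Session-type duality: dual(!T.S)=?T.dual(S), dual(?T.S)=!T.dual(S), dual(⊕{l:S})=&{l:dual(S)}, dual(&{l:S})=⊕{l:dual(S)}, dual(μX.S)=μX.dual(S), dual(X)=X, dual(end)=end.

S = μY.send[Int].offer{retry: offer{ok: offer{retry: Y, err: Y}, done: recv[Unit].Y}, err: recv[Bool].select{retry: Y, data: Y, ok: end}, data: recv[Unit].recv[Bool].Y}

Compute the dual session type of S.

μY ↦ μY  (binder kept)
  send[Int] ↦ recv[Int]
    offer{retry,err,data} ↦ select{retry,err,data}  (&→⊕)
      case retry:
        offer{ok,done} ↦ select{ok,done}  (&→⊕)
          case ok:
            offer{retry,err} ↦ select{retry,err}  (&→⊕)
              case retry:
                Y ↦ Y
              case err:
                Y ↦ Y
          case done:
            recv[Unit] ↦ send[Unit]
              Y ↦ Y
      case err:
        recv[Bool] ↦ send[Bool]
          select{retry,data,ok} ↦ offer{retry,data,ok}  (select→offer)
            case retry:
              Y ↦ Y
            case data:
              Y ↦ Y
            case ok:
              end ↦ end
      case data:
        recv[Unit] ↦ send[Unit]
          recv[Bool] ↦ send[Bool]
            Y ↦ Y

μY.recv[Int].select{retry: select{ok: select{retry: Y, err: Y}, done: send[Unit].Y}, err: send[Bool].offer{retry: Y, data: Y, ok: end}, data: send[Unit].send[Bool].Y}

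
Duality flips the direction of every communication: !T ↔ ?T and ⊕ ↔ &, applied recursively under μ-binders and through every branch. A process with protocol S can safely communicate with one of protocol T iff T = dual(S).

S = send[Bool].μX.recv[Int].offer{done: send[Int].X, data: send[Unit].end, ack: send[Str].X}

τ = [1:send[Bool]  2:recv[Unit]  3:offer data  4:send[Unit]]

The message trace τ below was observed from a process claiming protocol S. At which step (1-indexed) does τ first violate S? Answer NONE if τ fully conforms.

[1] send[Bool]  ✓  residual = μX.…
[2] got recv[Unit], protocol expects recv[Int]  ✗

2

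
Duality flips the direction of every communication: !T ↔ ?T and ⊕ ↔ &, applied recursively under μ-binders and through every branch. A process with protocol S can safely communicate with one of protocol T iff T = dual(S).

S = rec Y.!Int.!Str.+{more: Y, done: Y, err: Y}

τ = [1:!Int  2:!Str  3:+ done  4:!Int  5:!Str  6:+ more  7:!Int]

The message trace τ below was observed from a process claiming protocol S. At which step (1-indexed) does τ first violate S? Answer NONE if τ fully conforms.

@1 !Int  match  state: !Str.+{more: rec Y.…, done: rec Y.…, err: rec Y.…}
@2 !Str  match  state: +{more: rec Y.…, done: rec Y.…, err: rec Y.…}
@3 + done  match  state: rec Y.…
@4 !Int  match  state: !Str.+{more: rec Y.…, done: rec Y.…, err: rec Y.…}
@5 !Str  match  state: +{more: rec Y.…, done: rec Y.…, err: rec Y.…}
@6 + more  match  state: rec Y.…
@7 !Int  match  state: !Str.+{more: rec Y.…, done: rec Y.…, err: rec Y.…}
τ conforms to S (length 7)

NONE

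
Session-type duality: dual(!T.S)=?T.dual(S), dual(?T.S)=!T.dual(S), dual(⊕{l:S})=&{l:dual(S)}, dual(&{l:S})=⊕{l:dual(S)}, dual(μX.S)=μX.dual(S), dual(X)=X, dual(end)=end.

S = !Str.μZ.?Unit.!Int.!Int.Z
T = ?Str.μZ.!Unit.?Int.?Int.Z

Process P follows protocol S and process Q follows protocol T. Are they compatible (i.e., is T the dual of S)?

YES

!Str ‖ ?Str  ok
  μZ ‖ μZ  ok (μ self-dual)
    ?Unit ‖ !Unit  ok
      !Int ‖ ?Int  ok
        !Int ‖ ?Int  ok
          Z ‖ Z  ok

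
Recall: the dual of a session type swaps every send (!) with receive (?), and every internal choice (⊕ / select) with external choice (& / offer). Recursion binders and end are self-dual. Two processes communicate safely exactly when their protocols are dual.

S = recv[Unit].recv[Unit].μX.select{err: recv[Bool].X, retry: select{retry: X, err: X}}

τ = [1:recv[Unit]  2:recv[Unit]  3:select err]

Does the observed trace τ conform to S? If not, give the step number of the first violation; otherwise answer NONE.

@1 recv[Unit]  match  cont: recv[Unit].μX.…
@2 recv[Unit]  match  cont: μX.…
@3 select err  match  cont: recv[Bool].μX.…
all 3 steps conform

NONE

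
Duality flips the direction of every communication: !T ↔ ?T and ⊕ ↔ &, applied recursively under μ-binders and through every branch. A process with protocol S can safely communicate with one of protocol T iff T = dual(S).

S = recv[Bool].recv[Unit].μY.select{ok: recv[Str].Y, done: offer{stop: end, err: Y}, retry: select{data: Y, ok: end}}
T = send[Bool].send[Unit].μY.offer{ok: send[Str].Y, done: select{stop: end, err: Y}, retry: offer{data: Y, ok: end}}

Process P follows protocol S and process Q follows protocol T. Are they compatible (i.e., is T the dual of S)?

recv[Bool] vs send[Bool]  ✓
  recv[Unit] vs send[Unit]  ✓
    μY vs μY  ✓ (rec unchanged)
      select{ok,done,retry} vs offer{ok,done,retry}  ✓ labels match
        • ok:
          recv[Str] vs send[Str]  ✓
            Y vs Y  ✓
        • done:
          offer{stop,err} vs select{stop,err}  ✓ labels match
            • stop:
              end vs end  ✓
            • err:
              Y vs Y  ✓
        • retry:
          select{data,ok} vs offer{data,ok}  ✓ labels match
            • data:
              Y vs Y  ✓
            • ok:
              end vs end  ✓

YES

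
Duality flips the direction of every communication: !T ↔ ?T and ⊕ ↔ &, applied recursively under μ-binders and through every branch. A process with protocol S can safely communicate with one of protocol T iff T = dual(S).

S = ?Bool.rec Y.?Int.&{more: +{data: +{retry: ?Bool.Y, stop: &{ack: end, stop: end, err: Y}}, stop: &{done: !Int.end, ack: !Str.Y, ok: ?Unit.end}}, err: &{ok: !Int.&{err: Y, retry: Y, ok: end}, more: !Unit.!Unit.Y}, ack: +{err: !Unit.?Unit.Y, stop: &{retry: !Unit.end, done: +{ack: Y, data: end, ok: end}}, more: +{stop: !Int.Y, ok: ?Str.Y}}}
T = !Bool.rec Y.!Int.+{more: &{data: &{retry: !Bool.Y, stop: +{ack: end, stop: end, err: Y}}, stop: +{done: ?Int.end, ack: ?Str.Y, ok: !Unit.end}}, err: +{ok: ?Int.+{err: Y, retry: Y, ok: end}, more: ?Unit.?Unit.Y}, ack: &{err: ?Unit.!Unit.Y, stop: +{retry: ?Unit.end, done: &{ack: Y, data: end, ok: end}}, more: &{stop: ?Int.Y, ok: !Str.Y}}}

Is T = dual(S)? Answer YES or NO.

?Bool vs !Bool  match
  rec Y vs rec Y  match (rec unchanged)
    ?Int vs !Int  match
      &{more,err,ack} vs +{more,err,ack}  match labels match
        [more]
          +{data,stop} vs &{data,stop}  match labels match
            [data]
              +{retry,stop} vs &{retry,stop}  match labels match
                [retry]
                  ?Bool vs !Bool  match
                    Y vs Y  match
                [stop]
                  &{ack,stop,err} vs +{ack,stop,err}  match labels match
                    [ack]
                      end vs end  match
                    [stop]
                      end vs end  match
                    [err]
                      Y vs Y  match
            [stop]
              &{done,ack,ok} vs +{done,ack,ok}  match labels match
                [done]
                  !Int vs ?Int  match
                    end vs end  match
                [ack]
                  !Str vs ?Str  match
                    Y vs Y  match
                [ok]
                  ?Unit vs !Unit  match
                    end vs end  match
        [err]
          &{ok,more} vs +{ok,more}  match labels match
            [ok]
              !Int vs ?Int  match
                &{err,retry,ok} vs +{err,retry,ok}  match labels match
                  [err]
                    Y vs Y  match
                  [retry]
                    Y vs Y  match
                  [ok]
                    end vs end  match
            [more]
              !Unit vs ?Unit  match
                !Unit vs ?Unit  match
                  Y vs Y  match
        [ack]
          +{err,stop,more} vs &{err,stop,more}  match labels match
            [err]
              !Unit vs ?Unit  match
                ?Unit vs !Unit  match
                  Y vs Y  match
            [stop]
              &{retry,done} vs +{retry,done}  match labels match
                [retry]
                  !Unit vs ?Unit  match
                    end vs end  match
                [done]
                  +{ack,data,ok} vs &{ack,data,ok}  match labels match
                    [ack]
                      Y vs Y  match
                    [data]
                      end vs end  match
                    [ok]
                      end vs end  match
            [more]
              +{stop,ok} vs &{stop,ok}  match labels match
                [stop]
                  !Int vs ?Int  match
                    Y vs Y  match
                [ok]
                  ?Str vs !Str  match
                    Y vs Y  match

YES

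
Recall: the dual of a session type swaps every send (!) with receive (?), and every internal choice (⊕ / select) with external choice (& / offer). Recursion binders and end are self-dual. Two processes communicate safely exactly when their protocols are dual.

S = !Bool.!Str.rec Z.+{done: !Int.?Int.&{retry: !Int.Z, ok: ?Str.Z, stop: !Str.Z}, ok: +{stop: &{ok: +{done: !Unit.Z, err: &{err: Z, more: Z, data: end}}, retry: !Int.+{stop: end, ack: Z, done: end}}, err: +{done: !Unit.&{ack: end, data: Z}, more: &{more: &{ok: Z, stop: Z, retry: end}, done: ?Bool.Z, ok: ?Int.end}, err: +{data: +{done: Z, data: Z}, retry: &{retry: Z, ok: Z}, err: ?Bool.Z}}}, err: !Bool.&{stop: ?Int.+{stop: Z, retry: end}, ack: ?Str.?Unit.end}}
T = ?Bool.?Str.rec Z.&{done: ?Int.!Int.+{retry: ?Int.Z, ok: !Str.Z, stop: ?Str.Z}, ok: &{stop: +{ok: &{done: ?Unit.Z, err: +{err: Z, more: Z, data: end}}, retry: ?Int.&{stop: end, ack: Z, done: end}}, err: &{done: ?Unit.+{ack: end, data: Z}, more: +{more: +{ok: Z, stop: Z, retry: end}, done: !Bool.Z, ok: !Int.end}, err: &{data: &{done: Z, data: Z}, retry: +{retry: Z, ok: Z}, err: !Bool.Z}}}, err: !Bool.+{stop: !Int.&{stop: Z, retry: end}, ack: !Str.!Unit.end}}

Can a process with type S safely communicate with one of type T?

!Bool | ?Bool  ✓
  !Str | ?Str  ✓
    rec Z | rec Z  ✓ (binder kept)
      +{done,ok,err} | &{done,ok,err}  ✓ label sets agree
        [done]
          !Int | ?Int  ✓
            ?Int | !Int  ✓
              &{retry,ok,stop} | +{retry,ok,stop}  ✓ label sets agree
                [retry]
                  !Int | ?Int  ✓
                    Z | Z  ✓
                [ok]
                  ?Str | !Str  ✓
                    Z | Z  ✓
                [stop]
                  !Str | ?Str  ✓
                    Z | Z  ✓
        [ok]
          +{stop,err} | &{stop,err}  ✓ label sets agree
            [stop]
              &{ok,retry} | +{ok,retry}  ✓ label sets agree
                [ok]
                  +{done,err} | &{done,err}  ✓ label sets agree
                    [done]
                      !Unit | ?Unit  ✓
                        Z | Z  ✓
                    [err]
                      &{err,more,data} | +{err,more,data}  ✓ label sets agree
                        [err]
                          Z | Z  ✓
                        [more]
                          Z | Z  ✓
                        [data]
                          end | end  ✓
                [retry]
                  !Int | ?Int  ✓
                    +{stop,ack,done} | &{stop,ack,done}  ✓ label sets agree
                      [stop]
                        end | end  ✓
                      [ack]
                        Z | Z  ✓
                      [done]
                        end | end  ✓
            [err]
              +{done,more,err} | &{done,more,err}  ✓ label sets agree
                [done]
                  !Unit | ?Unit  ✓
                    &{ack,data} | +{ack,data}  ✓ label sets agree
                      [ack]
                        end | end  ✓
                      [data]
                        Z | Z  ✓
                [more]
                  &{more,done,ok} | +{more,done,ok}  ✓ label sets agree
                    [more]
                      &{ok,stop,retry} | +{ok,stop,retry}  ✓ label sets agree
                        [ok]
                          Z | Z  ✓
                        [stop]
                          Z | Z  ✓
                        [retry]
                          end | end  ✓
                    [done]
                      ?Bool | !Bool  ✓
                        Z | Z  ✓
                    [ok]
                      ?Int | !Int  ✓
                        end | end  ✓
                [err]
                  +{data,retry,err} | &{data,retry,err}  ✓ label sets agree
                    [data]
                      +{done,data} | &{done,data}  ✓ label sets agree
                        [done]
                          Z | Z  ✓
                        [data]
                          Z | Z  ✓
                    [retry]
                      &{retry,ok} | +{retry,ok}  ✓ label sets agree
                        [retry]
                          Z | Z  ✓
                        [ok]
                          Z | Z  ✓
                    [err]
                      ?Bool | !Bool  ✓
                        Z | Z  ✓
        [err]
          !Bool | !Bool  ✗ same direction on both sides — not dual

NO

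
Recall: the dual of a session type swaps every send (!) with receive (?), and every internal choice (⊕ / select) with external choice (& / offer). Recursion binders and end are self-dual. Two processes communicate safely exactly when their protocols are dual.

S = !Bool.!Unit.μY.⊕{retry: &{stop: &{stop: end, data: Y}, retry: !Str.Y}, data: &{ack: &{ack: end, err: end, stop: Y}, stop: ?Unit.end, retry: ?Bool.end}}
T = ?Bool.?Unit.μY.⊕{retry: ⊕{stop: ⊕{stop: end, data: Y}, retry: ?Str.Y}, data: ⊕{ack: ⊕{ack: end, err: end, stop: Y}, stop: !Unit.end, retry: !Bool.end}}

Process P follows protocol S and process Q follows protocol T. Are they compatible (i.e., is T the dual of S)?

NO

!Bool | ?Bool  ✓
  !Unit | ?Unit  ✓
    μY | μY  ✓ (binder kept)
      ⊕{retry,data} | ⊕{retry,data}  ✗ choice polarity not flipped — not dual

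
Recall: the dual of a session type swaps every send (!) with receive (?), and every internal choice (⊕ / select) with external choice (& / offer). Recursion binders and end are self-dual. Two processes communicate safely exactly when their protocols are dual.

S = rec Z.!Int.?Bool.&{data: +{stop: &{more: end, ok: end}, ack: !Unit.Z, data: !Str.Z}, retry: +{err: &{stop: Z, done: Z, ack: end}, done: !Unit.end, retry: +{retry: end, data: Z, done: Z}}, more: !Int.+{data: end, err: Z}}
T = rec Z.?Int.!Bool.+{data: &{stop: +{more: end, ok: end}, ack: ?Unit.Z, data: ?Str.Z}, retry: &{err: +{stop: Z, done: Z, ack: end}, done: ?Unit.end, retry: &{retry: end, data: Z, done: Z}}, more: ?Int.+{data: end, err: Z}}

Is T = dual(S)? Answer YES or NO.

rec Z | rec Z  ✓ (rec unchanged)
  !Int | ?Int  ✓
    ?Bool | !Bool  ✓
      &{data,retry,more} | +{data,retry,more}  ✓ labels match
        • data:
          +{stop,ack,data} | &{stop,ack,data}  ✓ labels match
            • stop:
              &{more,ok} | +{more,ok}  ✓ labels match
                • more:
                  end | end  ✓
                • ok:
                  end | end  ✓
            • ack:
              !Unit | ?Unit  ✓
                Z | Z  ✓
            • data:
              !Str | ?Str  ✓
                Z | Z  ✓
        • retry:
          +{err,done,retry} | &{err,done,retry}  ✓ labels match
            • err:
              &{stop,done,ack} | +{stop,done,ack}  ✓ labels match
                • stop:
                  Z | Z  ✓
                • done:
                  Z | Z  ✓
                • ack:
                  end | end  ✓
            • done:
              !Unit | ?Unit  ✓
                end | end  ✓
            • retry:
              +{retry,data,done} | &{retry,data,done}  ✓ labels match
                • retry:
                  end | end  ✓
                • data:
                  Z | Z  ✓
                • done:
                  Z | Z  ✓
        • more:
          !Int | ?Int  ✓
            +{data,err} | +{data,err}  ✗ choice polarity not flipped — not dual

NO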